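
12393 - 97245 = -84852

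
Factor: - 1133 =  - 11^1 * 103^1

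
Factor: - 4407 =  - 3^1*13^1*113^1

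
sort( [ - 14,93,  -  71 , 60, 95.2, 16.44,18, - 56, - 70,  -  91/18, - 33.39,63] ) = [ - 71, - 70, - 56, - 33.39,-14 ,  -  91/18, 16.44,18, 60, 63,93,  95.2] 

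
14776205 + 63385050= 78161255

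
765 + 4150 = 4915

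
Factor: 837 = 3^3 *31^1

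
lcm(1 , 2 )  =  2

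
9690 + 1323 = 11013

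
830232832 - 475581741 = 354651091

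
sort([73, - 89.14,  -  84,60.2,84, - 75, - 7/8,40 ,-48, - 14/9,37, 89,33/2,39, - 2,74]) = [ - 89.14, - 84,  -  75,-48,-2, - 14/9,-7/8,33/2 , 37,39,40,60.2, 73,74,84, 89 ] 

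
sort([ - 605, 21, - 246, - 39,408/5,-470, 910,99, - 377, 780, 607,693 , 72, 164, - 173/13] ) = [  -  605, - 470, - 377 , - 246,  -  39,- 173/13, 21,  72,408/5,99, 164,607,693, 780,  910]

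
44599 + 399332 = 443931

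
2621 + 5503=8124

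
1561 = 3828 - 2267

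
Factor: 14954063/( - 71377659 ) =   -  3^(-3)*353^(-1 )*7489^( - 1 )*14954063^1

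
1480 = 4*370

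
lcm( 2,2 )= 2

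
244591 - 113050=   131541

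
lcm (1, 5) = 5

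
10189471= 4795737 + 5393734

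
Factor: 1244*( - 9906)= - 12323064=- 2^3 * 3^1*13^1 * 127^1*311^1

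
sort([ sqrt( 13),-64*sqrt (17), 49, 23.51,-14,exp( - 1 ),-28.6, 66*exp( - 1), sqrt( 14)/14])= [ - 64*sqrt( 17 ), - 28.6 , - 14, sqrt( 14)/14, exp ( - 1),sqrt( 13), 23.51,  66*exp( - 1 ), 49 ] 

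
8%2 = 0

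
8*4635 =37080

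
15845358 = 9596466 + 6248892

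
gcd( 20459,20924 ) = 1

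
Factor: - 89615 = - 5^1*17923^1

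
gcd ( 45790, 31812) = 482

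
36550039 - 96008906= - 59458867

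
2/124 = 1/62 = 0.02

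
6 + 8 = 14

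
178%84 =10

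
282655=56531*5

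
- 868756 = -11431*76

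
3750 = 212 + 3538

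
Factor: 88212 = 2^2 * 3^1 * 7351^1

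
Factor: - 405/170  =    -  81/34 = - 2^ ( - 1)*3^4*17^( - 1 ) 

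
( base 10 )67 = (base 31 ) 25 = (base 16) 43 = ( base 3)2111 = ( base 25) 2h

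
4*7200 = 28800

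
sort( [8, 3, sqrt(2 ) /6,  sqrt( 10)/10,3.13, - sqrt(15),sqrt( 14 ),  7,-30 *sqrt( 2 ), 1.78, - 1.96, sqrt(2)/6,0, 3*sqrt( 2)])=[ - 30* sqrt(2), - sqrt( 15 ), -1.96 , 0, sqrt( 2) /6, sqrt(2) /6, sqrt( 10 ) /10, 1.78,  3,  3.13 , sqrt( 14 ), 3*sqrt(2), 7 , 8 ]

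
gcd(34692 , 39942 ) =42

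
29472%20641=8831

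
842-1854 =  - 1012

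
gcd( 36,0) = 36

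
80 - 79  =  1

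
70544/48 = 1469  +  2/3=1469.67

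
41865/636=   65+175/212=65.83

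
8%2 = 0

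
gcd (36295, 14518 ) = 7259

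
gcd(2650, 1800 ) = 50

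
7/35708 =7/35708  =  0.00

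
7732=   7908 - 176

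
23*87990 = 2023770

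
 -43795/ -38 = 2305/2  =  1152.50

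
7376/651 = 7376/651 =11.33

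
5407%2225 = 957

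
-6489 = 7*(-927 ) 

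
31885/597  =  31885/597=53.41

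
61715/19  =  61715/19 = 3248.16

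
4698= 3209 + 1489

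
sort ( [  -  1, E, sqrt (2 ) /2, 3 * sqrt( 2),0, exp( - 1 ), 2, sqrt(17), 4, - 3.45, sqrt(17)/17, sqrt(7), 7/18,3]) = [ - 3.45, - 1 , 0 , sqrt( 17)/17,exp( - 1 ) , 7/18,sqrt( 2 )/2, 2, sqrt( 7 ), E, 3, 4, sqrt(17), 3* sqrt ( 2)] 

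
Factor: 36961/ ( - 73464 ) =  - 2^( - 3)*3^( - 1)*23^1*1607^1*3061^( - 1) 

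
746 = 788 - 42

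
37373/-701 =-54 + 481/701 = -53.31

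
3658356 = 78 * 46902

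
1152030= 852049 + 299981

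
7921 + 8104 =16025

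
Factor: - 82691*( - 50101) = 7^1*11813^1*50101^1 =4142901791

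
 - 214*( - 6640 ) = 1420960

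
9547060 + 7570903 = 17117963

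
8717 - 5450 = 3267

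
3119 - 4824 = -1705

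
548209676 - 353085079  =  195124597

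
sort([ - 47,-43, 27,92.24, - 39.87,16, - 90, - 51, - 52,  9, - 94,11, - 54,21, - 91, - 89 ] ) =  [ - 94, - 91, - 90, - 89, - 54,-52,-51, - 47,-43, - 39.87, 9,11, 16, 21, 27 , 92.24]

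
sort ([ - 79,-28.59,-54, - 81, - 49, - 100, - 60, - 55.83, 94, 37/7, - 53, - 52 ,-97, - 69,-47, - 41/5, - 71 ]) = [ - 100, - 97, - 81 , - 79, - 71, - 69, - 60, - 55.83, - 54, - 53, - 52, - 49, - 47, - 28.59, - 41/5, 37/7,94] 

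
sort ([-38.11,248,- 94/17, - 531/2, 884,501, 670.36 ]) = [-531/2, - 38.11, - 94/17, 248, 501 , 670.36,884 ] 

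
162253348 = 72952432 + 89300916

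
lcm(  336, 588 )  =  2352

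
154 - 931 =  - 777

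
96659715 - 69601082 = 27058633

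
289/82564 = 289/82564 = 0.00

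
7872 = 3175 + 4697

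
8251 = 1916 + 6335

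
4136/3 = 1378 + 2/3=   1378.67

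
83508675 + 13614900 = 97123575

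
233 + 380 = 613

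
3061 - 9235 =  - 6174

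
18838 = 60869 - 42031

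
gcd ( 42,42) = 42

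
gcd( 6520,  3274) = 2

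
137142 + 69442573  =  69579715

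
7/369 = 7/369 = 0.02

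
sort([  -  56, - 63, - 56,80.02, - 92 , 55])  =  [ -92, - 63, - 56, - 56, 55, 80.02]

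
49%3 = 1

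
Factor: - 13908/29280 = - 2^( - 3 )*5^( - 1 ) * 19^1=- 19/40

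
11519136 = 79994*144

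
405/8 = 405/8 = 50.62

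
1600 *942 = 1507200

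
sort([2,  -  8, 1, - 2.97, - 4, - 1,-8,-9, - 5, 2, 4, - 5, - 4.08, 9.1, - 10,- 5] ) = [ - 10, - 9, - 8, - 8, - 5, - 5,  -  5, - 4.08, - 4, - 2.97, - 1, 1, 2,  2, 4,9.1]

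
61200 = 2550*24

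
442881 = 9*49209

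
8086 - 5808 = 2278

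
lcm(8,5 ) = 40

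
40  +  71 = 111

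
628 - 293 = 335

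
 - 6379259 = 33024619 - 39403878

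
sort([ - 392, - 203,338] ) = [ - 392 , - 203,338] 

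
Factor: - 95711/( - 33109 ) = 7^1*11^2 * 293^(- 1) = 847/293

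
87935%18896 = 12351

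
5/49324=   5/49324 = 0.00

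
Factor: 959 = 7^1*137^1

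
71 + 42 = 113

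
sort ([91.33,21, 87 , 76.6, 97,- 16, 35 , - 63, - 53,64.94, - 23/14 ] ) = [- 63, - 53, - 16, - 23/14, 21,  35,64.94,76.6, 87, 91.33,97 ] 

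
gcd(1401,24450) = 3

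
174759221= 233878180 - 59118959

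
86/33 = 86/33 = 2.61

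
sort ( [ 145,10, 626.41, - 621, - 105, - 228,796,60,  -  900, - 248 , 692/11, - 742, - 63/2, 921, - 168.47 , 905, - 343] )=[ - 900, - 742, - 621, - 343, - 248  ,-228, - 168.47, - 105,  -  63/2,10 , 60,692/11,145,626.41,  796, 905,  921]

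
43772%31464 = 12308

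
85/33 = 85/33 = 2.58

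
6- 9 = - 3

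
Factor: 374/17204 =2^( - 1 )*23^ (  -  1) = 1/46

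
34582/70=494 + 1/35  =  494.03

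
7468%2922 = 1624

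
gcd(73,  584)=73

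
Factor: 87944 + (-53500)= 34444 = 2^2*79^1 *109^1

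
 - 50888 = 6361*(-8 ) 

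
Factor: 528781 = 11^1*53^1*907^1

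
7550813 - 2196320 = 5354493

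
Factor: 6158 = 2^1*3079^1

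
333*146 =48618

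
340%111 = 7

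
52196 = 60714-8518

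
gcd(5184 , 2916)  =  324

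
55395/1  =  55395 =55395.00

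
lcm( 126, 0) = 0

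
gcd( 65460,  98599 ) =1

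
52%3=1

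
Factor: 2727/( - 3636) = - 3/4 = - 2^( -2)*3^1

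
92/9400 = 23/2350= 0.01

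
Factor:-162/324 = -1/2=- 2^ ( - 1)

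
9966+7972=17938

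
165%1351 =165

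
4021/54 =74 + 25/54 = 74.46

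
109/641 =109/641 = 0.17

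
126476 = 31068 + 95408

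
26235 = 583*45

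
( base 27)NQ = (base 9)788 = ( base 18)1HH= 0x287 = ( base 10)647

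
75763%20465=14368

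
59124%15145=13689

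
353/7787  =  353/7787= 0.05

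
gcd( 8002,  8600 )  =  2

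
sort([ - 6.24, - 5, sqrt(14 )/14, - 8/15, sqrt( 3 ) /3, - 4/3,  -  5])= [ - 6.24, - 5, - 5, - 4/3, - 8/15, sqrt(14)/14, sqrt( 3 ) /3] 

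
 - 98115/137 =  - 98115/137 = -716.17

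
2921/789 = 3+ 554/789 = 3.70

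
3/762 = 1/254= 0.00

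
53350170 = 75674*705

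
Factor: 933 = 3^1*311^1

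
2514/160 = 1257/80 = 15.71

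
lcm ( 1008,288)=2016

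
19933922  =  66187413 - 46253491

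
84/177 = 28/59  =  0.47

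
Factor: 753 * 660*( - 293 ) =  - 2^2*3^2*5^1*11^1*251^1*293^1= -  145615140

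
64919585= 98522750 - 33603165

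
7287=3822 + 3465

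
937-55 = 882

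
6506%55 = 16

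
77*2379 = 183183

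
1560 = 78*20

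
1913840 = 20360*94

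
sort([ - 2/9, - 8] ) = [ - 8,  -  2/9] 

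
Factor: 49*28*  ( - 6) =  - 2^3*3^1 * 7^3=- 8232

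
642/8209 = 642/8209=0.08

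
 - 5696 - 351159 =  -  356855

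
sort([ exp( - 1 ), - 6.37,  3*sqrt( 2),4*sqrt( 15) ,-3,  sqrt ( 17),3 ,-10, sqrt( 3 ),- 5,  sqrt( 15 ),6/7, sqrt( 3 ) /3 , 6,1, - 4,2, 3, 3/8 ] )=[ - 10,  -  6.37, - 5, - 4, - 3 , exp( - 1 ), 3/8, sqrt ( 3) /3, 6/7,1, sqrt (3 ), 2, 3,3, sqrt( 15), sqrt (17 ), 3*sqrt(  2 ),  6,4*sqrt ( 15)] 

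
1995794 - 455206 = 1540588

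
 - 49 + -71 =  - 120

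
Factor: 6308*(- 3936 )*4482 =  - 2^8*3^4*19^1 * 41^1*83^2 = - 111280386816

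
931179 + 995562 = 1926741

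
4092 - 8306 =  - 4214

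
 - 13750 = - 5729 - 8021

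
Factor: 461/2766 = 2^ ( - 1 ) * 3^ (-1) = 1/6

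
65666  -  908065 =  - 842399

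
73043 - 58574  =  14469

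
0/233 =0 =0.00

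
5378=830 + 4548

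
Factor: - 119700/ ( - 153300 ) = 3^1*19^1*73^( - 1 ) = 57/73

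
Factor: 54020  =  2^2*5^1*37^1*73^1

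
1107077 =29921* 37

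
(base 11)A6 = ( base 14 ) 84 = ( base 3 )11022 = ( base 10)116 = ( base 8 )164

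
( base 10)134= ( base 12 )b2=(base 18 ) 78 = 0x86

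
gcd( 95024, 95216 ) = 16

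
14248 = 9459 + 4789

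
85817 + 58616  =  144433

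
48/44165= 48/44165 = 0.00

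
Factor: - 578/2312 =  - 2^( -2 ) =- 1/4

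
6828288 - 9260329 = - 2432041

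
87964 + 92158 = 180122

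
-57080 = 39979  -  97059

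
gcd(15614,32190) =74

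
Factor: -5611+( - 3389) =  - 2^3*3^2*5^3 =- 9000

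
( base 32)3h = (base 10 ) 113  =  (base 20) 5d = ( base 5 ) 423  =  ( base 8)161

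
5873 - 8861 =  - 2988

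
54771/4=13692+3/4 = 13692.75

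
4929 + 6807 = 11736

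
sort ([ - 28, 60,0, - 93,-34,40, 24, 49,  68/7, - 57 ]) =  [  -  93, - 57, - 34, - 28,0 , 68/7, 24, 40,49,60 ]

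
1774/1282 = 1+246/641 = 1.38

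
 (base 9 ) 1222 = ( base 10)911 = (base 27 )16K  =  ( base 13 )551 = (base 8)1617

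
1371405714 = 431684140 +939721574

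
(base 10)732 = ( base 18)24C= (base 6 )3220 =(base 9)1003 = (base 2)1011011100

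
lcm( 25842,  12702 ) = 749418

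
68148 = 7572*9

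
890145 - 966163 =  - 76018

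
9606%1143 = 462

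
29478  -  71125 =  - 41647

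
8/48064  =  1/6008 = 0.00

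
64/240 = 4/15= 0.27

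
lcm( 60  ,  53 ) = 3180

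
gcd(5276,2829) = 1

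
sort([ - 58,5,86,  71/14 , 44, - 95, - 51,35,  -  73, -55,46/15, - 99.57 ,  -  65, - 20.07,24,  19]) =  [ - 99.57, - 95, -73,-65, - 58, - 55, - 51 , - 20.07,46/15,  5,  71/14, 19, 24,35,44,86 ] 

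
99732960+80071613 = 179804573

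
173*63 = 10899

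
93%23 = 1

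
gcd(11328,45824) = 64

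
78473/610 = 78473/610 = 128.64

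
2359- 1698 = 661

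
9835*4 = 39340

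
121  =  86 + 35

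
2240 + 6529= 8769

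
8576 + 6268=14844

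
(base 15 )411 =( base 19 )2a4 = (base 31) TH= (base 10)916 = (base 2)1110010100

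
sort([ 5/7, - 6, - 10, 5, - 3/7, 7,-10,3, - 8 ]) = [ - 10,-10, - 8, - 6, - 3/7,  5/7 , 3 , 5, 7]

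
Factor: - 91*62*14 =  - 2^2*7^2*13^1*31^1 = - 78988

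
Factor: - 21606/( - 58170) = 5^( - 1 )*7^( - 1)*13^1 = 13/35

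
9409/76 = 123 + 61/76=123.80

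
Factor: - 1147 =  - 31^1*37^1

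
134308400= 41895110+92413290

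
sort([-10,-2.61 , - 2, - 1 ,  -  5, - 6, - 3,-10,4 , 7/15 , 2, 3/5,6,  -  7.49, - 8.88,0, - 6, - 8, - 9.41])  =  [  -  10, - 10,  -  9.41 , - 8.88, - 8,-7.49, - 6, - 6, - 5 ,-3, - 2.61,  -  2, - 1 , 0 , 7/15, 3/5, 2, 4,6 ]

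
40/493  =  40/493 = 0.08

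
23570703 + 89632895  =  113203598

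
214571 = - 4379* (-49) 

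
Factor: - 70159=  - 17^1*4127^1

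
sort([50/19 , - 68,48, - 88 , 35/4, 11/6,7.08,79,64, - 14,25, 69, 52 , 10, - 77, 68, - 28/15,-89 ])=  [ - 89,  -  88, - 77,-68,  -  14, - 28/15,11/6, 50/19,7.08, 35/4, 10,25,48, 52,  64, 68,69,79 ]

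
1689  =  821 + 868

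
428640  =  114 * 3760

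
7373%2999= 1375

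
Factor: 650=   2^1*5^2*13^1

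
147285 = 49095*3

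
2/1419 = 2/1419 = 0.00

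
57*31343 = 1786551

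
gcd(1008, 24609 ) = 3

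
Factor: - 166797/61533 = -431/159 = -  3^( - 1)*53^(  -  1 )*431^1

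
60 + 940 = 1000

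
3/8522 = 3/8522 = 0.00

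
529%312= 217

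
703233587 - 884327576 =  - 181093989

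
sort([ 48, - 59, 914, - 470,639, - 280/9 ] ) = [ - 470,  -  59, - 280/9, 48, 639, 914 ] 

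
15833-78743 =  - 62910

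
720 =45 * 16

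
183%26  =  1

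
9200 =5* 1840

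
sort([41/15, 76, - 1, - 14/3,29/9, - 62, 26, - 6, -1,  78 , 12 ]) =[-62 , - 6, - 14/3, - 1, - 1, 41/15 , 29/9,12,26,76,78]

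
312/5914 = 156/2957=0.05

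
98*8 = 784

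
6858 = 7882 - 1024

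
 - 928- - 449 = -479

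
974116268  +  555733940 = 1529850208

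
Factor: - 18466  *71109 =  - 2^1*3^2*7^1 *1319^1*7901^1  =  - 1313098794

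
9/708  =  3/236 = 0.01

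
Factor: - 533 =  - 13^1*41^1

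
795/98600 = 159/19720 = 0.01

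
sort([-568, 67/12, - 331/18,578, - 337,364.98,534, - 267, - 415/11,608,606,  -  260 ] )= [ - 568 , - 337, - 267,  -  260, - 415/11, - 331/18, 67/12,364.98, 534,578 , 606,  608 ]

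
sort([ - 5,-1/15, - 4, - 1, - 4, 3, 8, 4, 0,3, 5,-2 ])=[ - 5, - 4, - 4, - 2 , - 1, - 1/15,0 , 3 , 3 , 4, 5, 8]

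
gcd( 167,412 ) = 1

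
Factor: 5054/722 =7^1  =  7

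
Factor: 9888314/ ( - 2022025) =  - 2^1*5^( - 2 )*29^(-1)*2789^( - 1)*4944157^1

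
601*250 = 150250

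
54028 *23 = 1242644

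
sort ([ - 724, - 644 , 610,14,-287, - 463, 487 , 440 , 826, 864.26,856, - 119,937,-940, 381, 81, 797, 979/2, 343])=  [ - 940, - 724, - 644 , - 463,-287, - 119, 14, 81,343,381, 440, 487, 979/2,  610, 797 , 826,856, 864.26,937]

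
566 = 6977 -6411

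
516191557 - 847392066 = -331200509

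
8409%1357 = 267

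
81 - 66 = 15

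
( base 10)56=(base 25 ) 26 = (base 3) 2002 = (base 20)2G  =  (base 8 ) 70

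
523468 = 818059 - 294591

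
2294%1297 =997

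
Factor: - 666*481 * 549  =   - 2^1*3^4*13^1*37^2*61^1 =-  175869954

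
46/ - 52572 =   -  1 + 26263/26286 = - 0.00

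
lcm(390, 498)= 32370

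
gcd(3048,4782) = 6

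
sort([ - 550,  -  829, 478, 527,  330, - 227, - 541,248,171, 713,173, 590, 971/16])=[ - 829,  -  550, - 541,-227,971/16, 171, 173, 248, 330,478, 527, 590 , 713 ]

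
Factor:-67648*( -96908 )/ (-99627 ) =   -  6555632384/99627 = -2^8 *3^( - 1 )*7^2*11^( - 1)*151^1 * 3019^ ( - 1)*3461^1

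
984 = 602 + 382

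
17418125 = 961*18125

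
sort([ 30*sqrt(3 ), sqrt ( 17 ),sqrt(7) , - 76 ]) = [ - 76 , sqrt( 7), sqrt(17),30*sqrt(3) ] 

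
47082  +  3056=50138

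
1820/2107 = 260/301= 0.86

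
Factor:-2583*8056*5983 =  - 2^3*3^2*7^1 *19^1*31^1*41^1 * 53^1*193^1 = -124498140984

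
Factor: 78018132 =2^2* 3^1*127^1 * 51193^1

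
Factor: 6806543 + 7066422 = 5^1*31^1*37^1*41^1*59^1 = 13872965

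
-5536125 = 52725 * (-105 )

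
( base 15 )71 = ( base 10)106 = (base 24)4a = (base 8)152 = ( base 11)97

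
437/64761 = 437/64761 =0.01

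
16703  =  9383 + 7320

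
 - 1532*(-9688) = 14842016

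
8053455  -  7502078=551377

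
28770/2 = 14385 = 14385.00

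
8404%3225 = 1954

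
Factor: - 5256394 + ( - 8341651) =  - 5^1*17^1*159977^1  =  -13598045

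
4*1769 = 7076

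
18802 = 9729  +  9073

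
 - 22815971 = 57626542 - 80442513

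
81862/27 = 3031 + 25/27 = 3031.93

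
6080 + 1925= 8005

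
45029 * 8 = 360232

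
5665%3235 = 2430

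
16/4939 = 16/4939 = 0.00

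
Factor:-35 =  - 5^1 * 7^1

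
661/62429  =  661/62429 = 0.01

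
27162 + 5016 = 32178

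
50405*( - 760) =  - 38307800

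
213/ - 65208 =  - 71/21736 = -0.00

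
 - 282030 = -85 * 3318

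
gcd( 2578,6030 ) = 2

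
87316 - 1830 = 85486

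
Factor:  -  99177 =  - 3^1*13^1*2543^1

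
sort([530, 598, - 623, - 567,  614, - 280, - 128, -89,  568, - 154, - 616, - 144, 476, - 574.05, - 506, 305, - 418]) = [ - 623, - 616, - 574.05, - 567,-506,-418, - 280, - 154, - 144,- 128,  -  89,305,476 , 530,  568 , 598, 614] 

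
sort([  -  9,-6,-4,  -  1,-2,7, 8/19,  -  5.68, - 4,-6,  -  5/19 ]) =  [ - 9 , -6,-6, - 5.68,- 4, - 4, - 2,  -  1, - 5/19, 8/19,7 ] 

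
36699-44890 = - 8191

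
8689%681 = 517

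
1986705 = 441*4505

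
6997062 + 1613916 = 8610978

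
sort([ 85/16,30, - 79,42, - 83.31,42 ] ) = [ - 83.31,-79 , 85/16,30,42, 42]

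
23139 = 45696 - 22557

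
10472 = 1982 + 8490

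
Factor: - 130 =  - 2^1*5^1*13^1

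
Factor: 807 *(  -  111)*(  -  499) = 44698923 = 3^2*37^1*269^1*499^1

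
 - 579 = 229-808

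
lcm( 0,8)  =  0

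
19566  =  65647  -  46081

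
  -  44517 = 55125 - 99642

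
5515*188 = 1036820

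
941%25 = 16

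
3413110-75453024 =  - 72039914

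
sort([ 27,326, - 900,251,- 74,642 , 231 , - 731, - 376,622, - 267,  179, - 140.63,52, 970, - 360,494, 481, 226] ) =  [ - 900, - 731, - 376 , - 360,-267, - 140.63, - 74, 27, 52 , 179, 226 , 231, 251,326, 481,494, 622,642,970 ] 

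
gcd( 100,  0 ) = 100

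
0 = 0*87007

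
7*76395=534765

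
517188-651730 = - 134542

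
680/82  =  8 + 12/41= 8.29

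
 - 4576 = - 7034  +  2458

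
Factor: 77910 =2^1*3^1*5^1 * 7^2*53^1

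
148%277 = 148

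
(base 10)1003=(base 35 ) SN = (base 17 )380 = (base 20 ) 2A3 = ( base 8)1753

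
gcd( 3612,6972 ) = 84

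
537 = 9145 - 8608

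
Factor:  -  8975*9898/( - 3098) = 5^2*7^2 * 101^1*359^1*1549^( - 1) = 44417275/1549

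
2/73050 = 1/36525 = 0.00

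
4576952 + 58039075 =62616027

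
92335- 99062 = - 6727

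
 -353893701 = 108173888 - 462067589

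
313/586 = 313/586= 0.53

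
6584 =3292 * 2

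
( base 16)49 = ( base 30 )2D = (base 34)25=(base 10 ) 73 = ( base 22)37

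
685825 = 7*97975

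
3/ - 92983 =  - 3/92983  =  - 0.00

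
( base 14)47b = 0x37D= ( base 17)319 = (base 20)24d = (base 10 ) 893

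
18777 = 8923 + 9854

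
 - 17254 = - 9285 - 7969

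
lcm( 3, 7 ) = 21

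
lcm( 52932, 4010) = 264660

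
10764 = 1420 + 9344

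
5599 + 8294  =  13893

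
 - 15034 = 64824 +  - 79858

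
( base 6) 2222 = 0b1000000110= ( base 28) ie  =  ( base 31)gm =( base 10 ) 518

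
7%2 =1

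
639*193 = 123327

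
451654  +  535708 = 987362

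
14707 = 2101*7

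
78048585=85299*915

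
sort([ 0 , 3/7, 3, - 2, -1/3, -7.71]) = [-7.71, - 2, - 1/3, 0 , 3/7, 3] 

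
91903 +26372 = 118275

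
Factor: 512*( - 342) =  - 2^10*3^2 * 19^1 = -  175104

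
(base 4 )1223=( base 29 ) 3k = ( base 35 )32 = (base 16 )6b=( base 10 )107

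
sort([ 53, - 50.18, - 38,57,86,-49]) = [ - 50.18, - 49, - 38,53, 57,86]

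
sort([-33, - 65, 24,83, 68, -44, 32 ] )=[ - 65, - 44, - 33, 24,32, 68,83 ]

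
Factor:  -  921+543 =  - 2^1 * 3^3*7^1 = - 378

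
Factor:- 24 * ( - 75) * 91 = 163800= 2^3 * 3^2 *5^2*7^1 * 13^1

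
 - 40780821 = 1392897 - 42173718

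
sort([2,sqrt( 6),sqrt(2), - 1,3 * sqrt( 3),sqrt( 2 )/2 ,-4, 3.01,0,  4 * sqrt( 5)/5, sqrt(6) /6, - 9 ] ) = [ - 9,-4, - 1,0,sqrt ( 6 )/6,sqrt(2) /2,sqrt( 2), 4 * sqrt( 5)/5,2,sqrt( 6),3.01, 3 *sqrt(3)]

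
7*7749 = 54243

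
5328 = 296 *18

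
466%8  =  2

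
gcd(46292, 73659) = 1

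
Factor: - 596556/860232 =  - 2^( - 1)*3^1*227^1*491^( - 1)  =  -  681/982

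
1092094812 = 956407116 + 135687696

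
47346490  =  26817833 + 20528657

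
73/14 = 73/14 = 5.21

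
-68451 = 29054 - 97505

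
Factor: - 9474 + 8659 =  - 5^1 * 163^1 = - 815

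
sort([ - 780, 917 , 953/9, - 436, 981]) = [ - 780,  -  436, 953/9, 917 , 981 ]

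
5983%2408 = 1167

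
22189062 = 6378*3479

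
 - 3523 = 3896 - 7419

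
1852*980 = 1814960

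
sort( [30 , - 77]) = [ - 77, 30]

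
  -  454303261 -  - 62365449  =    -  391937812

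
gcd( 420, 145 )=5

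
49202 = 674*73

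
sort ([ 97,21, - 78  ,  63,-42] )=[-78  ,-42,21, 63, 97]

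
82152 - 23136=59016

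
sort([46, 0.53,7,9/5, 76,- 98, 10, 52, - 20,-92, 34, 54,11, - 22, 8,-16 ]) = [ - 98,-92 ,  -  22 , - 20,- 16,0.53, 9/5, 7,8, 10, 11,34,46,  52, 54,76 ] 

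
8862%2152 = 254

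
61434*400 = 24573600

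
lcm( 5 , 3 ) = 15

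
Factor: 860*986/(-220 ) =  - 42398/11 = -  2^1*11^( - 1 )*17^1*29^1*43^1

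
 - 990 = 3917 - 4907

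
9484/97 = 9484/97 = 97.77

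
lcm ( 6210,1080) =24840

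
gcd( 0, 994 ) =994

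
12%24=12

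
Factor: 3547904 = 2^8*13859^1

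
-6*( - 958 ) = 5748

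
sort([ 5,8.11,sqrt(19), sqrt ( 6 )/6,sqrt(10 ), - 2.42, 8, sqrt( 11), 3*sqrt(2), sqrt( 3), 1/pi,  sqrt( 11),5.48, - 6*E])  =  [- 6*E, - 2.42, 1/pi, sqrt( 6) /6, sqrt( 3 ) , sqrt (10),sqrt( 11),  sqrt( 11), 3 *sqrt( 2 ),sqrt( 19 ), 5, 5.48,8, 8.11]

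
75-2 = 73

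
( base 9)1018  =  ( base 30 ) oq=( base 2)1011101010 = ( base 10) 746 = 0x2ea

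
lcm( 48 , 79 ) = 3792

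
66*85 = 5610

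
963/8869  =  963/8869 =0.11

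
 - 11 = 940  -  951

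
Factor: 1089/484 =2^( - 2 )*3^2 = 9/4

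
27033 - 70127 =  - 43094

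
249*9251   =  2303499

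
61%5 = 1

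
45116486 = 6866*6571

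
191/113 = 1+78/113 = 1.69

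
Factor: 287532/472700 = 441/725= 3^2*5^( - 2)*7^2*29^(  -  1 ) 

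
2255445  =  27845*81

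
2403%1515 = 888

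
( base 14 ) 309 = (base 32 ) IL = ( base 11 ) 4A3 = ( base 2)1001010101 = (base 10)597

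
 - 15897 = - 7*2271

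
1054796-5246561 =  - 4191765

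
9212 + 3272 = 12484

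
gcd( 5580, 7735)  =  5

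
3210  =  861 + 2349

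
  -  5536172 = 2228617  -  7764789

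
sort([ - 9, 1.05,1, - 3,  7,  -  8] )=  [ - 9 , - 8,-3,1,1.05, 7 ] 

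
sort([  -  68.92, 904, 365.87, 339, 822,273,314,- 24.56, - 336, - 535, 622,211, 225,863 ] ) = [  -  535,-336,-68.92,-24.56 , 211,225, 273,314, 339, 365.87, 622 , 822,863,904 ]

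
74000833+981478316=1055479149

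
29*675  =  19575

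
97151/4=24287 + 3/4 =24287.75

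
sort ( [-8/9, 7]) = [  -  8/9, 7] 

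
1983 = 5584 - 3601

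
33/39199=33/39199 = 0.00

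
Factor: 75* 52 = 2^2*3^1*5^2*13^1 = 3900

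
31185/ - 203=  -154 + 11/29 = - 153.62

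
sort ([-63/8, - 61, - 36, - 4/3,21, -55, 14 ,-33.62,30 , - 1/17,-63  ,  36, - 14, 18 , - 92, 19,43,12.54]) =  [-92, - 63,-61,  -  55,-36 , - 33.62,-14,- 63/8, -4/3, - 1/17,  12.54,14,18, 19 , 21,30,36,43]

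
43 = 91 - 48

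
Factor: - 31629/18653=-3^1*13^1*23^( -1) = - 39/23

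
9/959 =9/959 =0.01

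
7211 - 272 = 6939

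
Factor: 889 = 7^1*127^1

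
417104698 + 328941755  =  746046453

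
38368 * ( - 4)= - 153472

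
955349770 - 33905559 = 921444211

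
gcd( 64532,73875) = 1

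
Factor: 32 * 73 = 2^5*73^1 = 2336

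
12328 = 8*1541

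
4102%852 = 694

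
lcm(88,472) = 5192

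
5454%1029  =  309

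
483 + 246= 729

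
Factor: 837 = 3^3*31^1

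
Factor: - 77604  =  -2^2*3^1*29^1* 223^1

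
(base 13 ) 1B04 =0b111111011100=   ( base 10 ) 4060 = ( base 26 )604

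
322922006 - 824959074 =  -  502037068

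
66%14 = 10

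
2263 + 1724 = 3987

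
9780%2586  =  2022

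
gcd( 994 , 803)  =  1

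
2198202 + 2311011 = 4509213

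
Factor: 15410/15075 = 2^1*3^( - 2 )*5^(-1)*23^1 = 46/45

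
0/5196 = 0=0.00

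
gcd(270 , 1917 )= 27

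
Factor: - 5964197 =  - 5964197^1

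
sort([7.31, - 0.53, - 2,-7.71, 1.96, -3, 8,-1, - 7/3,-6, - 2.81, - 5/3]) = [ - 7.71,  -  6, - 3, - 2.81, - 7/3,-2,-5/3,-1, - 0.53,1.96,7.31,8] 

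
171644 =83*2068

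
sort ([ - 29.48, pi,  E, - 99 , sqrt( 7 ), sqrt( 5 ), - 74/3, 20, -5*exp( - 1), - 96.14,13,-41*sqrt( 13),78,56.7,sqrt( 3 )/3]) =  [ - 41 *sqrt (13), - 99, - 96.14  ,  -  29.48,  -  74/3,- 5*exp(-1),sqrt( 3)/3,sqrt( 5 ) , sqrt( 7 ) , E, pi,  13,20,56.7,78 ]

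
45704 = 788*58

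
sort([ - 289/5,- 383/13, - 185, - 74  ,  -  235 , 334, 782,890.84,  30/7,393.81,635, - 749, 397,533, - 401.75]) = [ - 749, - 401.75, - 235, - 185 , - 74, - 289/5, - 383/13,30/7, 334,393.81,397,533,  635 , 782 , 890.84]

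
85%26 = 7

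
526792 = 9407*56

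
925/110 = 185/22 = 8.41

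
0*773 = 0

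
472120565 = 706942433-234821868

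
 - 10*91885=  - 918850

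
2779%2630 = 149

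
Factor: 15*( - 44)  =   - 2^2*3^1 * 5^1*11^1 = - 660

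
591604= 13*45508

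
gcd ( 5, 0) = 5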